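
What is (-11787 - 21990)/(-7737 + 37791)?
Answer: -11259/10018 ≈ -1.1239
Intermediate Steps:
(-11787 - 21990)/(-7737 + 37791) = -33777/30054 = -33777*1/30054 = -11259/10018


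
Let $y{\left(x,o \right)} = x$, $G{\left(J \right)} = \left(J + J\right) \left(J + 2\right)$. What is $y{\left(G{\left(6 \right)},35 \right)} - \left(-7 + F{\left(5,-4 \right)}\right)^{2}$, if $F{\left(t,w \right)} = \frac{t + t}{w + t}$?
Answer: $87$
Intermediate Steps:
$F{\left(t,w \right)} = \frac{2 t}{t + w}$
$G{\left(J \right)} = 2 J \left(2 + J\right)$
$y{\left(G{\left(6 \right)},35 \right)} - \left(-7 + F{\left(5,-4 \right)}\right)^{2} = 2 \cdot 6 \left(2 + 6\right) - \left(-7 + 2 \cdot 5 \frac{1}{5 - 4}\right)^{2} = 2 \cdot 6 \cdot 8 - \left(-7 + 2 \cdot 5 \cdot 1^{-1}\right)^{2} = 96 - \left(-7 + 2 \cdot 5 \cdot 1\right)^{2} = 96 - \left(-7 + 10\right)^{2} = 96 - 3^{2} = 96 - 9 = 87$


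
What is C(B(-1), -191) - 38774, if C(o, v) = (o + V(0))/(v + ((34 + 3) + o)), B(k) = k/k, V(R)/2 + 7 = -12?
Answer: -5932385/153 ≈ -38774.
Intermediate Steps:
V(R) = -38 (V(R) = -14 + 2*(-12) = -14 - 24 = -38)
B(k) = 1
C(o, v) = (-38 + o)/(37 + o + v) (C(o, v) = (o - 38)/(v + ((34 + 3) + o)) = (-38 + o)/(v + (37 + o)) = (-38 + o)/(37 + o + v))
C(B(-1), -191) - 38774 = (-38 + 1)/(37 + 1 - 191) - 38774 = -37/(-153) - 38774 = -1/153*(-37) - 38774 = 37/153 - 38774 = -5932385/153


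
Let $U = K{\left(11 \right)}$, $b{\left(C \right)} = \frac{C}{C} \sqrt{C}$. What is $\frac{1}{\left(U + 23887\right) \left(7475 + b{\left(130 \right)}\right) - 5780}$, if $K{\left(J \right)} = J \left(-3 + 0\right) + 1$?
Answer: $\frac{35662069}{6358901031217155} - \frac{4771 \sqrt{130}}{6358901031217155} \approx 5.5997 \cdot 10^{-9}$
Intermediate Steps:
$b{\left(C \right)} = \sqrt{C}$ ($b{\left(C \right)} = 1 \sqrt{C} = \sqrt{C}$)
$K{\left(J \right)} = 1 - 3 J$ ($K{\left(J \right)} = J \left(-3\right) + 1 = - 3 J + 1 = 1 - 3 J$)
$U = -32$ ($U = 1 - 33 = -32$)
$\frac{1}{\left(U + 23887\right) \left(7475 + b{\left(130 \right)}\right) - 5780} = \frac{1}{\left(-32 + 23887\right) \left(7475 + \sqrt{130}\right) - 5780} = \frac{1}{23855 \left(7475 + \sqrt{130}\right) - 5780} = \frac{1}{\left(178316125 + 23855 \sqrt{130}\right) - 5780} = \frac{1}{178310345 + 23855 \sqrt{130}}$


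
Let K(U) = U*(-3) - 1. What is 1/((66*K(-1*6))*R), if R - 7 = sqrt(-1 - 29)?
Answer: 7/88638 - I*sqrt(30)/88638 ≈ 7.8973e-5 - 6.1793e-5*I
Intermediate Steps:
R = 7 + I*sqrt(30) (R = 7 + sqrt(-1 - 29) = 7 + sqrt(-30) = 7 + I*sqrt(30) ≈ 7.0 + 5.4772*I)
K(U) = -1 - 3*U (K(U) = -3*U - 1 = -1 - 3*U)
1/((66*K(-1*6))*R) = 1/((66*(-1 - (-3)*6))*(7 + I*sqrt(30))) = 1/((66*(-1 - 3*(-6)))*(7 + I*sqrt(30))) = 1/((66*(-1 + 18))*(7 + I*sqrt(30))) = 1/((66*17)*(7 + I*sqrt(30))) = 1/(1122*(7 + I*sqrt(30))) = 1/(7854 + 1122*I*sqrt(30))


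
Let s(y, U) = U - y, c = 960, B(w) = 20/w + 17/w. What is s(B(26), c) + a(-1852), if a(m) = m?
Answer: -23229/26 ≈ -893.42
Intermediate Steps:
B(w) = 37/w
s(B(26), c) + a(-1852) = (960 - 37/26) - 1852 = 24923/26 - 1852 = -23229/26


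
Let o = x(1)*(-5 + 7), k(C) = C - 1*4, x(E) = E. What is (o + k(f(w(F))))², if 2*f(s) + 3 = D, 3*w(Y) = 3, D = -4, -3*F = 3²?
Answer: 121/4 ≈ 30.250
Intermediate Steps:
F = -3 (F = -⅓*3² = -⅓*9 = -3)
w(Y) = 1 (w(Y) = (⅓)*3 = 1)
f(s) = -7/2 (f(s) = -3/2 + (½)*(-4) = -3/2 - 2 = -7/2)
k(C) = -4 + C (k(C) = C - 4 = -4 + C)
o = 2 (o = 1*(-5 + 7) = 1*2 = 2)
(o + k(f(w(F))))² = (2 + (-4 - 7/2))² = (2 - 15/2)² = (-11/2)² = 121/4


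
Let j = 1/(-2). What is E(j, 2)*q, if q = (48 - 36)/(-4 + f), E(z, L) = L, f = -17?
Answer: -8/7 ≈ -1.1429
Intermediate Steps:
j = -½ ≈ -0.50000
q = -4/7 (q = (48 - 36)/(-4 - 17) = 12/(-21) = 12*(-1/21) = -4/7 ≈ -0.57143)
E(j, 2)*q = 2*(-4/7) = -8/7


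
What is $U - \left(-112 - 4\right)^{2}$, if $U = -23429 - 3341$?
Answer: $-40226$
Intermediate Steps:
$U = -26770$
$U - \left(-112 - 4\right)^{2} = -26770 - \left(-112 - 4\right)^{2} = -26770 - \left(-116\right)^{2} = -26770 - 13456 = -40226$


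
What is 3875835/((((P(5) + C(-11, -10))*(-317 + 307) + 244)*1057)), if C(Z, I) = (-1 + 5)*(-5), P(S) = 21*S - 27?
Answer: -1291945/118384 ≈ -10.913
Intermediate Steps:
P(S) = -27 + 21*S
C(Z, I) = -20 (C(Z, I) = 4*(-5) = -20)
3875835/((((P(5) + C(-11, -10))*(-317 + 307) + 244)*1057)) = 3875835/(((((-27 + 21*5) - 20)*(-317 + 307) + 244)*1057)) = 3875835/(((((-27 + 105) - 20)*(-10) + 244)*1057)) = 3875835/((((78 - 20)*(-10) + 244)*1057)) = 3875835/(((58*(-10) + 244)*1057)) = 3875835/(((-580 + 244)*1057)) = 3875835/((-336*1057)) = 3875835/(-355152) = 3875835*(-1/355152) = -1291945/118384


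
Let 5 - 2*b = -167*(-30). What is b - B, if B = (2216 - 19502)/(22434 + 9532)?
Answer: -79977629/31966 ≈ -2502.0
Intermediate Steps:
B = -8643/15983 (B = -17286/31966 = -17286*1/31966 = -8643/15983 ≈ -0.54076)
b = -5005/2 (b = 5/2 - (-167)*(-30)/2 = 5/2 - ½*5010 = 5/2 - 2505 = -5005/2 ≈ -2502.5)
b - B = -5005/2 - 1*(-8643/15983) = -5005/2 + 8643/15983 = -79977629/31966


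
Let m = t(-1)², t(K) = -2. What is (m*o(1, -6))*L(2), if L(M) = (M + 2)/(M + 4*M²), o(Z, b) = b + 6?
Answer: 0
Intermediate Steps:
o(Z, b) = 6 + b
m = 4 (m = (-2)² = 4)
L(M) = (2 + M)/(M + 4*M²)
(m*o(1, -6))*L(2) = (4*(6 - 6))*((2 + 2)/(2*(1 + 4*2))) = (4*0)*((½)*4/(1 + 8)) = 0*((½)*4/9) = 0*((½)*(⅑)*4) = 0*(2/9) = 0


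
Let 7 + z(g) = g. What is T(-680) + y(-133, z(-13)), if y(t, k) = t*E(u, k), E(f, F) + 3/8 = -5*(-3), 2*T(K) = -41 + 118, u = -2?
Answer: -15253/8 ≈ -1906.6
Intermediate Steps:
z(g) = -7 + g
T(K) = 77/2 (T(K) = (-41 + 118)/2 = (½)*77 = 77/2)
E(f, F) = 117/8 (E(f, F) = -3/8 - 5*(-3) = -3/8 + 15 = 117/8)
y(t, k) = 117*t/8 (y(t, k) = t*(117/8) = 117*t/8)
T(-680) + y(-133, z(-13)) = 77/2 + (117/8)*(-133) = 77/2 - 15561/8 = -15253/8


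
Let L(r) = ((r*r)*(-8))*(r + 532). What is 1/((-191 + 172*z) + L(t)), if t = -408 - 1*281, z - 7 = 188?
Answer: 1/596282925 ≈ 1.6771e-9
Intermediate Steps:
z = 195 (z = 7 + 188 = 195)
t = -689 (t = -408 - 281 = -689)
L(r) = -8*r²*(532 + r) (L(r) = (r²*(-8))*(532 + r) = (-8*r²)*(532 + r) = -8*r²*(532 + r))
1/((-191 + 172*z) + L(t)) = 1/((-191 + 172*195) + 8*(-689)²*(-532 - 1*(-689))) = 1/((-191 + 33540) + 8*474721*(-532 + 689)) = 1/(33349 + 8*474721*157) = 1/(33349 + 596249576) = 1/596282925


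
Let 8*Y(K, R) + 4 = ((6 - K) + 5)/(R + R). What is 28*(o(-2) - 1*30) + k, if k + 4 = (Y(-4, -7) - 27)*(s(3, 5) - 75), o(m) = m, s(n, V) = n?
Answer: 15255/14 ≈ 1089.6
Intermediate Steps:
Y(K, R) = -½ + (11 - K)/(16*R) (Y(K, R) = -½ + (((6 - K) + 5)/(R + R))/8 = -½ + ((11 - K)/((2*R)))/8 = -½ + ((11 - K)*(1/(2*R)))/8 = -½ + ((11 - K)/(2*R))/8 = -½ + (11 - K)/(16*R))
k = 27799/14 (k = -4 + ((1/16)*(11 - 1*(-4) - 8*(-7))/(-7) - 27)*(3 - 75) = -4 + ((1/16)*(-⅐)*(11 + 4 + 56) - 27)*(-72) = -4 + ((1/16)*(-⅐)*71 - 27)*(-72) = -4 + (-71/112 - 27)*(-72) = -4 - 3095/112*(-72) = -4 + 27855/14 = 27799/14 ≈ 1985.6)
28*(o(-2) - 1*30) + k = 28*(-2 - 1*30) + 27799/14 = 28*(-2 - 30) + 27799/14 = 28*(-32) + 27799/14 = -896 + 27799/14 = 15255/14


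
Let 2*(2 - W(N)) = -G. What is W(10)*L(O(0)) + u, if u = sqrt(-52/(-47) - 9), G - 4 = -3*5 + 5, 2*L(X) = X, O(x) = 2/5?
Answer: -1/5 + I*sqrt(17437)/47 ≈ -0.2 + 2.8096*I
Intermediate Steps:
O(x) = 2/5 (O(x) = 2*(1/5) = 2/5)
L(X) = X/2
G = -6 (G = 4 + (-3*5 + 5) = 4 + (-15 + 5) = 4 - 10 = -6)
W(N) = -1 (W(N) = 2 - (-1)*(-6)/2 = 2 - 1/2*6 = 2 - 3 = -1)
u = I*sqrt(17437)/47 (u = sqrt(-52*(-1/47) - 9) = sqrt(52/47 - 9) = sqrt(-371/47) = I*sqrt(17437)/47 ≈ 2.8096*I)
W(10)*L(O(0)) + u = -2/(2*5) + I*sqrt(17437)/47 = -1*1/5 + I*sqrt(17437)/47 = -1/5 + I*sqrt(17437)/47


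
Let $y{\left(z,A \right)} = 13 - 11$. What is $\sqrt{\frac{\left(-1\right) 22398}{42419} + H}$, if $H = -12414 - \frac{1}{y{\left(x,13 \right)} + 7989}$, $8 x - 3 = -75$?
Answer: $\frac{i \sqrt{8440469915710918463}}{26074633} \approx 111.42 i$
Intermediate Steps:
$x = -9$ ($x = \frac{3}{8} + \frac{1}{8} \left(-75\right) = \frac{3}{8} - \frac{75}{8} = -9$)
$y{\left(z,A \right)} = 2$ ($y{\left(z,A \right)} = 13 - 11 = 2$)
$H = - \frac{99200275}{7991}$ ($H = -12414 - \frac{1}{2 + 7989} = -12414 - \frac{1}{7991} = - \frac{99200275}{7991} \approx -12414.0$)
$\sqrt{\frac{\left(-1\right) 22398}{42419} + H} = \sqrt{\frac{\left(-1\right) 22398}{42419} - \frac{99200275}{7991}} = \sqrt{\left(-22398\right) \frac{1}{42419} - \frac{99200275}{7991}} = \sqrt{- \frac{22398}{42419} - \frac{99200275}{7991}} = \sqrt{- \frac{4208155447643}{338970229}} = \frac{i \sqrt{8440469915710918463}}{26074633}$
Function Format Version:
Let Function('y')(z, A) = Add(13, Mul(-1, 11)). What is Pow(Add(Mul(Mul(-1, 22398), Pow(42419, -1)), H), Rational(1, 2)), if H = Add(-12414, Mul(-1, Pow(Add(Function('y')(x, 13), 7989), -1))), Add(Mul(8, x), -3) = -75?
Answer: Mul(Rational(1, 26074633), I, Pow(8440469915710918463, Rational(1, 2))) ≈ Mul(111.42, I)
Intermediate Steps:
x = -9 (x = Add(Rational(3, 8), Mul(Rational(1, 8), -75)) = Add(Rational(3, 8), Rational(-75, 8)) = -9)
Function('y')(z, A) = 2 (Function('y')(z, A) = Add(13, -11) = 2)
H = Rational(-99200275, 7991) (H = Add(-12414, Mul(-1, Pow(Add(2, 7989), -1))) = Add(-12414, Mul(-1, Pow(7991, -1))) = Add(-12414, Mul(-1, Rational(1, 7991))) = Add(-12414, Rational(-1, 7991)) = Rational(-99200275, 7991) ≈ -12414.)
Pow(Add(Mul(Mul(-1, 22398), Pow(42419, -1)), H), Rational(1, 2)) = Pow(Add(Mul(Mul(-1, 22398), Pow(42419, -1)), Rational(-99200275, 7991)), Rational(1, 2)) = Pow(Add(Mul(-22398, Rational(1, 42419)), Rational(-99200275, 7991)), Rational(1, 2)) = Pow(Add(Rational(-22398, 42419), Rational(-99200275, 7991)), Rational(1, 2)) = Pow(Rational(-4208155447643, 338970229), Rational(1, 2)) = Mul(Rational(1, 26074633), I, Pow(8440469915710918463, Rational(1, 2)))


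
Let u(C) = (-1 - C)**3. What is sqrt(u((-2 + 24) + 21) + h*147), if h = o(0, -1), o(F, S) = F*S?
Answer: 88*I*sqrt(11) ≈ 291.86*I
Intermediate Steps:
h = 0 (h = 0*(-1) = 0)
sqrt(u((-2 + 24) + 21) + h*147) = sqrt(-(1 + ((-2 + 24) + 21))**3 + 0*147) = sqrt(-(1 + (22 + 21))**3 + 0) = sqrt(-(1 + 43)**3 + 0) = sqrt(-1*44**3 + 0) = sqrt(-1*85184 + 0) = sqrt(-85184 + 0) = sqrt(-85184) = 88*I*sqrt(11)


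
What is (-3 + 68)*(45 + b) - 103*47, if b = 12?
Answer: -1136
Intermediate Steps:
(-3 + 68)*(45 + b) - 103*47 = (-3 + 68)*(45 + 12) - 103*47 = 65*57 - 4841 = 3705 - 4841 = -1136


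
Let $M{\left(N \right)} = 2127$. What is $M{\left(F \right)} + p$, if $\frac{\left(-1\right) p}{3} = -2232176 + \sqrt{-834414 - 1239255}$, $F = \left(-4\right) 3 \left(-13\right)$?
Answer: $6698655 - 3 i \sqrt{2073669} \approx 6.6987 \cdot 10^{6} - 4320.1 i$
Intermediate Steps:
$F = 156$ ($F = \left(-12\right) \left(-13\right) = 156$)
$p = 6696528 - 3 i \sqrt{2073669}$ ($p = - 3 \left(-2232176 + \sqrt{-834414 - 1239255}\right) = - 3 \left(-2232176 + \sqrt{-2073669}\right) = - 3 \left(-2232176 + i \sqrt{2073669}\right) = 6696528 - 3 i \sqrt{2073669} \approx 6.6965 \cdot 10^{6} - 4320.1 i$)
$M{\left(F \right)} + p = 2127 + \left(6696528 - 3 i \sqrt{2073669}\right) = 6698655 - 3 i \sqrt{2073669}$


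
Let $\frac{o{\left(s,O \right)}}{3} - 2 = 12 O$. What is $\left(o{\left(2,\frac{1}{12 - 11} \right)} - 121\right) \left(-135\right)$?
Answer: $10665$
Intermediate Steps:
$o{\left(s,O \right)} = 6 + 36 O$ ($o{\left(s,O \right)} = 6 + 3 \cdot 12 O = 6 + 36 O$)
$\left(o{\left(2,\frac{1}{12 - 11} \right)} - 121\right) \left(-135\right) = \left(\left(6 + \frac{36}{12 - 11}\right) - 121\right) \left(-135\right) = \left(\left(6 + \frac{36}{1}\right) - 121\right) \left(-135\right) = \left(\left(6 + 36 \cdot 1\right) - 121\right) \left(-135\right) = \left(\left(6 + 36\right) - 121\right) \left(-135\right) = \left(42 - 121\right) \left(-135\right) = \left(-79\right) \left(-135\right) = 10665$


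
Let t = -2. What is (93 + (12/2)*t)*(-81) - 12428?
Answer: -18989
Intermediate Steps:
(93 + (12/2)*t)*(-81) - 12428 = (93 + (12/2)*(-2))*(-81) - 12428 = (93 + (12*(½))*(-2))*(-81) - 12428 = (93 + 6*(-2))*(-81) - 12428 = (93 - 12)*(-81) - 12428 = 81*(-81) - 12428 = -6561 - 12428 = -18989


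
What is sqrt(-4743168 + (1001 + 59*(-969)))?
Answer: I*sqrt(4799338) ≈ 2190.7*I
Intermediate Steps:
sqrt(-4743168 + (1001 + 59*(-969))) = sqrt(-4743168 + (1001 - 57171)) = sqrt(-4743168 - 56170) = sqrt(-4799338) = I*sqrt(4799338)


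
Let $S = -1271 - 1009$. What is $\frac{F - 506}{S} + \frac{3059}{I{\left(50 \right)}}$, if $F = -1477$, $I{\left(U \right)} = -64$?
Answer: $- \frac{285317}{6080} \approx -46.927$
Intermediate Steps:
$S = -2280$
$\frac{F - 506}{S} + \frac{3059}{I{\left(50 \right)}} = \frac{-1477 - 506}{-2280} + \frac{3059}{-64} = \left(-1477 - 506\right) \left(- \frac{1}{2280}\right) + 3059 \left(- \frac{1}{64}\right) = \left(-1983\right) \left(- \frac{1}{2280}\right) - \frac{3059}{64} = \frac{661}{760} - \frac{3059}{64} = - \frac{285317}{6080}$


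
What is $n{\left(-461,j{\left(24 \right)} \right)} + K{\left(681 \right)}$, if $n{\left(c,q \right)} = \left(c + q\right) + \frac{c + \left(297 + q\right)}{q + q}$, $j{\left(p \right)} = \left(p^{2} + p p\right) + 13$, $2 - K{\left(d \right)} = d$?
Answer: $\frac{59251}{2330} \approx 25.43$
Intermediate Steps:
$K{\left(d \right)} = 2 - d$
$j{\left(p \right)} = 13 + 2 p^{2}$ ($j{\left(p \right)} = \left(p^{2} + p^{2}\right) + 13 = 2 p^{2} + 13 = 13 + 2 p^{2}$)
$n{\left(c,q \right)} = c + q + \frac{297 + c + q}{2 q}$ ($n{\left(c,q \right)} = \left(c + q\right) + \frac{297 + c + q}{2 q} = c + q + \frac{297 + c + q}{2 q}$)
$n{\left(-461,j{\left(24 \right)} \right)} + K{\left(681 \right)} = \frac{297 - 461 + \left(13 + 2 \cdot 24^{2}\right) \left(1 + 2 \left(-461\right) + 2 \left(13 + 2 \cdot 24^{2}\right)\right)}{2 \left(13 + 2 \cdot 24^{2}\right)} + \left(2 - 681\right) = \frac{297 - 461 + \left(13 + 2 \cdot 576\right) \left(1 - 922 + 2 \left(13 + 2 \cdot 576\right)\right)}{2 \left(13 + 2 \cdot 576\right)} + \left(2 - 681\right) = \frac{297 - 461 + \left(13 + 1152\right) \left(1 - 922 + 2 \left(13 + 1152\right)\right)}{2 \left(13 + 1152\right)} - 679 = \frac{297 - 461 + 1165 \left(1 - 922 + 2 \cdot 1165\right)}{2 \cdot 1165} - 679 = \frac{1}{2} \cdot \frac{1}{1165} \left(297 - 461 + 1165 \left(1 - 922 + 2330\right)\right) - 679 = \frac{1}{2} \cdot \frac{1}{1165} \left(297 - 461 + 1165 \cdot 1409\right) - 679 = \frac{1}{2} \cdot \frac{1}{1165} \left(297 - 461 + 1641485\right) - 679 = \frac{1}{2} \cdot \frac{1}{1165} \cdot 1641321 - 679 = \frac{1641321}{2330} - 679 = \frac{59251}{2330}$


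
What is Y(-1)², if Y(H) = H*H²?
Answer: 1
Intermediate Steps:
Y(H) = H³
Y(-1)² = ((-1)³)² = (-1)² = 1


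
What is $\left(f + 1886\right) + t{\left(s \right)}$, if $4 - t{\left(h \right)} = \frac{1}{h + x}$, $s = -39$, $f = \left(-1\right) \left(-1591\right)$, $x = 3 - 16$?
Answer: $\frac{181013}{52} \approx 3481.0$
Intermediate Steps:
$x = -13$
$f = 1591$
$t{\left(h \right)} = 4 - \frac{1}{-13 + h}$ ($t{\left(h \right)} = 4 - \frac{1}{h - 13} = 4 - \frac{1}{-13 + h}$)
$\left(f + 1886\right) + t{\left(s \right)} = \left(1591 + 1886\right) + \frac{-53 + 4 \left(-39\right)}{-13 - 39} = 3477 + \frac{-53 - 156}{-52} = 3477 - - \frac{209}{52} = 3477 + \frac{209}{52} = \frac{181013}{52}$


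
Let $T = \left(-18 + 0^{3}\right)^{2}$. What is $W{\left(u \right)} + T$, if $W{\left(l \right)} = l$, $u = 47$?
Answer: $371$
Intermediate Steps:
$T = 324$ ($T = \left(-18 + 0\right)^{2} = \left(-18\right)^{2} = 324$)
$W{\left(u \right)} + T = 47 + 324 = 371$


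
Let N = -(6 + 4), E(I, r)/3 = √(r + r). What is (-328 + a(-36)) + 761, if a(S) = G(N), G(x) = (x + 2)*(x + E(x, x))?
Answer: 513 - 48*I*√5 ≈ 513.0 - 107.33*I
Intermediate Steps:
E(I, r) = 3*√2*√r (E(I, r) = 3*√(r + r) = 3*√(2*r) = 3*(√2*√r) = 3*√2*√r)
N = -10 (N = -1*10 = -10)
G(x) = (2 + x)*(x + 3*√2*√x) (G(x) = (x + 2)*(x + 3*√2*√x) = (2 + x)*(x + 3*√2*√x))
a(S) = 80 - 48*I*√5 (a(S) = (-10)² + 2*(-10) + 3*√2*(-10)^(3/2) + 6*√2*√(-10) = 100 - 20 + 3*√2*(-10*I*√10) + 6*√2*(I*√10) = 100 - 20 - 60*I*√5 + 12*I*√5 = 80 - 48*I*√5)
(-328 + a(-36)) + 761 = (-328 + (80 - 48*I*√5)) + 761 = (-248 - 48*I*√5) + 761 = 513 - 48*I*√5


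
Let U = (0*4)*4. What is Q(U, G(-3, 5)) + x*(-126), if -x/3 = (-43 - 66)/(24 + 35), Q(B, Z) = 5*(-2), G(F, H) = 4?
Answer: -41792/59 ≈ -708.34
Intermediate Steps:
U = 0 (U = 0*4 = 0)
Q(B, Z) = -10
x = 327/59 (x = -3*(-43 - 66)/(24 + 35) = -(-327)/59 = -3*(-109/59) = 327/59 ≈ 5.5424)
Q(U, G(-3, 5)) + x*(-126) = -10 + (327/59)*(-126) = -10 - 41202/59 = -41792/59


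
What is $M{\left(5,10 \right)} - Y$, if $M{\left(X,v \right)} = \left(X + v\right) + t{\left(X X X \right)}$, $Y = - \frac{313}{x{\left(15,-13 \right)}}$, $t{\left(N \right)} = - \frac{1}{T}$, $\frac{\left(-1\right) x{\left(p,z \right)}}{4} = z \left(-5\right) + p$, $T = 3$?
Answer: $\frac{13141}{960} \approx 13.689$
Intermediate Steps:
$x{\left(p,z \right)} = - 4 p + 20 z$ ($x{\left(p,z \right)} = - 4 \left(z \left(-5\right) + p\right) = - 4 \left(- 5 z + p\right) = - 4 \left(p - 5 z\right) = - 4 p + 20 z$)
$t{\left(N \right)} = - \frac{1}{3}$
$Y = \frac{313}{320}$ ($Y = - \frac{313}{\left(-4\right) 15 + 20 \left(-13\right)} = - \frac{313}{-60 - 260} = - \frac{313}{-320} = \left(-313\right) \left(- \frac{1}{320}\right) = \frac{313}{320} \approx 0.97812$)
$M{\left(X,v \right)} = - \frac{1}{3} + X + v$ ($M{\left(X,v \right)} = \left(X + v\right) - \frac{1}{3} = - \frac{1}{3} + X + v$)
$M{\left(5,10 \right)} - Y = \left(- \frac{1}{3} + 5 + 10\right) - \frac{313}{320} = \frac{44}{3} - \frac{313}{320} = \frac{13141}{960}$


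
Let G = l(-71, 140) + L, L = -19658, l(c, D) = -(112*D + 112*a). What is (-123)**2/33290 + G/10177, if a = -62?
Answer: -791268427/338792330 ≈ -2.3356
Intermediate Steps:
l(c, D) = 6944 - 112*D (l(c, D) = -(-6944 + 112*D) = -112*(-62 + D) = 6944 - 112*D)
G = -28394 (G = (6944 - 112*140) - 19658 = (6944 - 15680) - 19658 = -8736 - 19658 = -28394)
(-123)**2/33290 + G/10177 = (-123)**2/33290 - 28394/10177 = 15129*(1/33290) - 28394*1/10177 = 15129/33290 - 28394/10177 = -791268427/338792330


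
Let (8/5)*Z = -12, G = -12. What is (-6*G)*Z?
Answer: -540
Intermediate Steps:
Z = -15/2 (Z = (5/8)*(-12) = -15/2 ≈ -7.5000)
(-6*G)*Z = -6*(-12)*(-15/2) = 72*(-15/2) = -540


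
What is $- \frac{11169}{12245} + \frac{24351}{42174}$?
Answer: $- \frac{57621137}{172140210} \approx -0.33473$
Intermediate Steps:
$- \frac{11169}{12245} + \frac{24351}{42174} = \left(-11169\right) \frac{1}{12245} + 24351 \cdot \frac{1}{42174} = - \frac{11169}{12245} + \frac{8117}{14058} = - \frac{57621137}{172140210}$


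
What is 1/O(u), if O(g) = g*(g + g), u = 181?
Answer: 1/65522 ≈ 1.5262e-5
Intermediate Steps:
O(g) = 2*g² (O(g) = g*(2*g) = 2*g²)
1/O(u) = 1/(2*181²) = 1/(2*32761) = 1/65522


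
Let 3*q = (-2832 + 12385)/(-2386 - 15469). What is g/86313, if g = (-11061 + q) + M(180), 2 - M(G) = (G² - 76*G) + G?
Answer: -1604763388/4623355845 ≈ -0.34710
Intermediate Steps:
M(G) = 2 - G² + 75*G (M(G) = 2 - ((G² - 76*G) + G) = 2 - (G² - 75*G) = 2 + (-G² + 75*G) = 2 - G² + 75*G)
q = -9553/53565 (q = ((-2832 + 12385)/(-2386 - 15469))/3 = (9553/(-17855))/3 = (9553*(-1/17855))/3 = (⅓)*(-9553/17855) = -9553/53565 ≈ -0.17834)
g = -1604763388/53565 (g = (-11061 - 9553/53565) + (2 - 1*180² + 75*180) = -592492018/53565 + (2 - 1*32400 + 13500) = -592492018/53565 + (2 - 32400 + 13500) = -592492018/53565 - 18898 = -1604763388/53565 ≈ -29959.)
g/86313 = -1604763388/53565/86313 = -1604763388/53565*1/86313 = -1604763388/4623355845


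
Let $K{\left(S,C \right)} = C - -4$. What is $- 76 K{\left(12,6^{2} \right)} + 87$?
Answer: $-2953$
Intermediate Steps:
$K{\left(S,C \right)} = 4 + C$ ($K{\left(S,C \right)} = C + 4 = 4 + C$)
$- 76 K{\left(12,6^{2} \right)} + 87 = - 76 \left(4 + 6^{2}\right) + 87 = - 76 \left(4 + 36\right) + 87 = \left(-76\right) 40 + 87 = -3040 + 87 = -2953$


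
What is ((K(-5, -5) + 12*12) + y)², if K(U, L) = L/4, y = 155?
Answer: 1418481/16 ≈ 88655.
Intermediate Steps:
K(U, L) = L/4 (K(U, L) = L*(¼) = L/4)
((K(-5, -5) + 12*12) + y)² = (((¼)*(-5) + 12*12) + 155)² = ((-5/4 + 144) + 155)² = (571/4 + 155)² = (1191/4)² = 1418481/16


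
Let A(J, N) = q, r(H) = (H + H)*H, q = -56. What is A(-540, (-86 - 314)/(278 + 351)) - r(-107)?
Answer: -22954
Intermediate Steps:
r(H) = 2*H**2 (r(H) = (2*H)*H = 2*H**2)
A(J, N) = -56
A(-540, (-86 - 314)/(278 + 351)) - r(-107) = -56 - 2*(-107)**2 = -56 - 2*11449 = -56 - 1*22898 = -56 - 22898 = -22954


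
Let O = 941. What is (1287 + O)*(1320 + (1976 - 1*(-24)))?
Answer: 7396960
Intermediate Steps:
(1287 + O)*(1320 + (1976 - 1*(-24))) = (1287 + 941)*(1320 + (1976 - 1*(-24))) = 2228*(1320 + (1976 + 24)) = 2228*(1320 + 2000) = 2228*3320 = 7396960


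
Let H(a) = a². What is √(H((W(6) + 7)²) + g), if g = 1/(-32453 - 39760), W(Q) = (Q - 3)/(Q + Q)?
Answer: √3688270496977161/1155408 ≈ 52.563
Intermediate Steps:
W(Q) = (-3 + Q)/(2*Q) (W(Q) = (-3 + Q)/((2*Q)) = (-3 + Q)*(1/(2*Q)) = (-3 + Q)/(2*Q))
g = -1/72213 (g = 1/(-72213) = -1/72213 ≈ -1.3848e-5)
√(H((W(6) + 7)²) + g) = √((((½)*(-3 + 6)/6 + 7)²)² - 1/72213) = √((((½)*(⅙)*3 + 7)²)² - 1/72213) = √(((¼ + 7)²)² - 1/72213) = √(((29/4)²)² - 1/72213) = √((841/16)² - 1/72213) = √(707281/256 - 1/72213) = √(51074882597/18486528) = √3688270496977161/1155408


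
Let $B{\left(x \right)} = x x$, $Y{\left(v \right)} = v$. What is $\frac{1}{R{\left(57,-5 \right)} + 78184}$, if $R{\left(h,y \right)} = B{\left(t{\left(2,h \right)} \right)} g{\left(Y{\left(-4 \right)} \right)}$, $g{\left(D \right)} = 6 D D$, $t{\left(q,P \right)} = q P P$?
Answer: $\frac{1}{4053582568} \approx 2.467 \cdot 10^{-10}$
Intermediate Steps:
$t{\left(q,P \right)} = q P^{2}$ ($t{\left(q,P \right)} = P q P = q P^{2}$)
$B{\left(x \right)} = x^{2}$
$g{\left(D \right)} = 6 D^{2}$
$R{\left(h,y \right)} = 384 h^{4}$ ($R{\left(h,y \right)} = \left(2 h^{2}\right)^{2} \cdot 6 \left(-4\right)^{2} = 4 h^{4} \cdot 6 \cdot 16 = 4 h^{4} \cdot 96 = 384 h^{4}$)
$\frac{1}{R{\left(57,-5 \right)} + 78184} = \frac{1}{384 \cdot 57^{4} + 78184} = \frac{1}{384 \cdot 10556001 + 78184} = \frac{1}{4053504384 + 78184} = \frac{1}{4053582568}$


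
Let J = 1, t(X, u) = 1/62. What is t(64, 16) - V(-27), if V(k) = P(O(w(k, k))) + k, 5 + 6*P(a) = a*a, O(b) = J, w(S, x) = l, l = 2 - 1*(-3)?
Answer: 5149/186 ≈ 27.683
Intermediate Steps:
t(X, u) = 1/62
l = 5 (l = 2 + 3 = 5)
w(S, x) = 5
O(b) = 1
P(a) = -5/6 + a**2/6 (P(a) = -5/6 + (a*a)/6 = -5/6 + a**2/6)
V(k) = -2/3 + k (V(k) = (-5/6 + (1/6)*1**2) + k = (-5/6 + (1/6)*1) + k = (-5/6 + 1/6) + k = -2/3 + k)
t(64, 16) - V(-27) = 1/62 - (-2/3 - 27) = 1/62 - 1*(-83/3) = 1/62 + 83/3 = 5149/186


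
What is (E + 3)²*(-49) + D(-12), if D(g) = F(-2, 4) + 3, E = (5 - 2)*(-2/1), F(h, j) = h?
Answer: -440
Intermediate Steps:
E = -6 (E = 3*(-2*1) = 3*(-2) = -6)
D(g) = 1 (D(g) = -2 + 3 = 1)
(E + 3)²*(-49) + D(-12) = (-6 + 3)²*(-49) + 1 = (-3)²*(-49) + 1 = 9*(-49) + 1 = -441 + 1 = -440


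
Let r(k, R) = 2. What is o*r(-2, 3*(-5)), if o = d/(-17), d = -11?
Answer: 22/17 ≈ 1.2941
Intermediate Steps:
o = 11/17 (o = -11/(-17) = -11*(-1/17) = 11/17 ≈ 0.64706)
o*r(-2, 3*(-5)) = (11/17)*2 = 22/17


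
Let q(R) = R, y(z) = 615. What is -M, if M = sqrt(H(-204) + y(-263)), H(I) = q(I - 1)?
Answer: -sqrt(410) ≈ -20.248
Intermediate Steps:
H(I) = -1 + I (H(I) = I - 1 = -1 + I)
M = sqrt(410) (M = sqrt((-1 - 204) + 615) = sqrt(-205 + 615) = sqrt(410) ≈ 20.248)
-M = -sqrt(410)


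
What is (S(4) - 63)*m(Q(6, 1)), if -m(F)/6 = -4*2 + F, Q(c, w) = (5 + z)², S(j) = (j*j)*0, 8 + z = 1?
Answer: -1512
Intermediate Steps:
z = -7 (z = -8 + 1 = -7)
S(j) = 0 (S(j) = j²*0 = 0)
Q(c, w) = 4 (Q(c, w) = (5 - 7)² = (-2)² = 4)
m(F) = 48 - 6*F (m(F) = -6*(-4*2 + F) = -6*(-8 + F) = 48 - 6*F)
(S(4) - 63)*m(Q(6, 1)) = (0 - 63)*(48 - 6*4) = -63*(48 - 24) = -63*24 = -1512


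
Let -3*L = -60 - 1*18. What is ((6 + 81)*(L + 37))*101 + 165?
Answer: 553746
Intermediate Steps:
L = 26 (L = -(-60 - 1*18)/3 = -(-60 - 18)/3 = -⅓*(-78) = 26)
((6 + 81)*(L + 37))*101 + 165 = ((6 + 81)*(26 + 37))*101 + 165 = (87*63)*101 + 165 = 5481*101 + 165 = 553581 + 165 = 553746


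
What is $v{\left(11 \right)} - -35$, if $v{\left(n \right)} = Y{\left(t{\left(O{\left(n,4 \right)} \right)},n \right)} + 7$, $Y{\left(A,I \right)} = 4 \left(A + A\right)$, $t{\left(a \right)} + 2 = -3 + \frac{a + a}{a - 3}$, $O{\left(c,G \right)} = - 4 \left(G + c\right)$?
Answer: $\frac{362}{21} \approx 17.238$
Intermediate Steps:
$O{\left(c,G \right)} = - 4 G - 4 c$
$t{\left(a \right)} = -5 + \frac{2 a}{-3 + a}$ ($t{\left(a \right)} = -2 - \left(3 - \frac{a + a}{a - 3}\right) = -2 + \left(-3 + \frac{2 a}{-3 + a}\right) = -5 + \frac{2 a}{-3 + a}$)
$Y{\left(A,I \right)} = 8 A$ ($Y{\left(A,I \right)} = 4 \cdot 2 A = 8 A$)
$v{\left(n \right)} = 7 + \frac{24 \left(21 + 4 n\right)}{-19 - 4 n}$ ($v{\left(n \right)} = 8 \frac{3 \left(5 - \left(\left(-4\right) 4 - 4 n\right)\right)}{-3 - \left(16 + 4 n\right)} + 7 = 8 \frac{3 \left(5 - \left(-16 - 4 n\right)\right)}{-3 - \left(16 + 4 n\right)} + 7 = 8 \frac{3 \left(5 + \left(16 + 4 n\right)\right)}{-19 - 4 n} + 7 = 8 \frac{3 \left(21 + 4 n\right)}{-19 - 4 n} + 7 = \frac{24 \left(21 + 4 n\right)}{-19 - 4 n} + 7 = 7 + \frac{24 \left(21 + 4 n\right)}{-19 - 4 n}$)
$v{\left(11 \right)} - -35 = \frac{-371 - 748}{19 + 4 \cdot 11} - -35 = \frac{-371 - 748}{19 + 44} + 35 = \frac{1}{63} \left(-1119\right) + 35 = - \frac{373}{21} + 35 = \frac{362}{21}$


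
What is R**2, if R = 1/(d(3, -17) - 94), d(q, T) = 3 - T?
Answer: 1/5476 ≈ 0.00018262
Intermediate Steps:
R = -1/74 (R = 1/((3 - 1*(-17)) - 94) = 1/((3 + 17) - 94) = 1/(20 - 94) = 1/(-74) = -1/74 ≈ -0.013514)
R**2 = (-1/74)**2 = 1/5476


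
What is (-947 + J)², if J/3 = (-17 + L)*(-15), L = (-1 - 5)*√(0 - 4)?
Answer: -258476 - 196560*I ≈ -2.5848e+5 - 1.9656e+5*I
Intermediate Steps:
L = -12*I ≈ -12.0*I
J = 765 + 540*I (J = 3*((-17 - 12*I)*(-15)) = 3*(255 + 180*I) = 765 + 540*I ≈ 765.0 + 540.0*I)
(-947 + J)² = (-947 + (765 + 540*I))² = (-182 + 540*I)²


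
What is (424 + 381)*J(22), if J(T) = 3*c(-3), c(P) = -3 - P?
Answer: 0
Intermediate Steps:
J(T) = 0 (J(T) = 3*(-3 - 1*(-3)) = 3*(-3 + 3) = 3*0 = 0)
(424 + 381)*J(22) = (424 + 381)*0 = 805*0 = 0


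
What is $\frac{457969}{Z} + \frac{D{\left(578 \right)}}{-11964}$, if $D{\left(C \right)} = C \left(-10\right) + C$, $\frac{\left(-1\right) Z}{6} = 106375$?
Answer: $- \frac{89956859}{318167625} \approx -0.28273$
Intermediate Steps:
$Z = -638250$ ($Z = \left(-6\right) 106375 = -638250$)
$D{\left(C \right)} = - 9 C$ ($D{\left(C \right)} = - 10 C + C = - 9 C$)
$\frac{457969}{Z} + \frac{D{\left(578 \right)}}{-11964} = \frac{457969}{-638250} + \frac{\left(-9\right) 578}{-11964} = 457969 \left(- \frac{1}{638250}\right) - - \frac{867}{1994} = - \frac{457969}{638250} + \frac{867}{1994} = - \frac{89956859}{318167625}$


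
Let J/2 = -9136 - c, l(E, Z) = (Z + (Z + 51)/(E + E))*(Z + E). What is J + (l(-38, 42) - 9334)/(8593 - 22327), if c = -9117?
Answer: -9741701/260946 ≈ -37.332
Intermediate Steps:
l(E, Z) = (E + Z)*(Z + (51 + Z)/(2*E)) (l(E, Z) = (Z + (51 + Z)/((2*E)))*(E + Z) = (Z + (51 + Z)*(1/(2*E)))*(E + Z) = (Z + (51 + Z)/(2*E))*(E + Z) = (E + Z)*(Z + (51 + Z)/(2*E)))
J = -38 (J = 2*(-9136 - 1*(-9117)) = 2*(-9136 + 9117) = 2*(-19) = -38)
J + (l(-38, 42) - 9334)/(8593 - 22327) = -38 + ((½)*(42² + 51*42 - 38*(51 + 42 + 2*42² + 2*(-38)*42))/(-38) - 9334)/(8593 - 22327) = -38 + ((½)*(-1/38)*(1764 + 2142 - 38*(51 + 42 + 2*1764 - 3192)) - 9334)/(-13734) = -38 + ((½)*(-1/38)*(1764 + 2142 - 38*(51 + 42 + 3528 - 3192)) - 9334)*(-1/13734) = -38 + ((½)*(-1/38)*(1764 + 2142 - 38*429) - 9334)*(-1/13734) = -38 + ((½)*(-1/38)*(1764 + 2142 - 16302) - 9334)*(-1/13734) = -38 + ((½)*(-1/38)*(-12396) - 9334)*(-1/13734) = -38 + (3099/19 - 9334)*(-1/13734) = -38 - 174247/19*(-1/13734) = -38 + 174247/260946 = -9741701/260946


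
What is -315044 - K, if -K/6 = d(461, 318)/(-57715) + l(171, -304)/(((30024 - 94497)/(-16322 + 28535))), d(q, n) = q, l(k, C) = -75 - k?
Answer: -390419052792826/1240353065 ≈ -3.1476e+5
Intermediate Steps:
K = -346738217034/1240353065 (K = -6*(461/(-57715) + (-75 - 1*171)/(((30024 - 94497)/(-16322 + 28535)))) = -6*(461*(-1/57715) + (-75 - 171)/((-64473/12213))) = -6*(-461/57715 - 246/((-64473*1/12213))) = -6*(-461/57715 - 246/(-21491/4071)) = -6*(-461/57715 - 246*(-4071/21491)) = -6*(-461/57715 + 1001466/21491) = -6*57789702839/1240353065 = -346738217034/1240353065 ≈ -279.55)
-315044 - K = -315044 - 1*(-346738217034/1240353065) = -315044 + 346738217034/1240353065 = -390419052792826/1240353065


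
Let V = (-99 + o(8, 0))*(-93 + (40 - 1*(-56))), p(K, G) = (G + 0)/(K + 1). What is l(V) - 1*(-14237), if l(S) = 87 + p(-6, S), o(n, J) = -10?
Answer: 71947/5 ≈ 14389.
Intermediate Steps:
p(K, G) = G/(1 + K)
V = -327 (V = (-99 - 10)*(-93 + (40 - 1*(-56))) = -109*(-93 + (40 + 56)) = -109*(-93 + 96) = -109*3 = -327)
l(S) = 87 - S/5 (l(S) = 87 + S/(1 - 6) = 87 + S/(-5) = 87 + S*(-1/5) = 87 - S/5)
l(V) - 1*(-14237) = (87 - 1/5*(-327)) - 1*(-14237) = (87 + 327/5) + 14237 = 762/5 + 14237 = 71947/5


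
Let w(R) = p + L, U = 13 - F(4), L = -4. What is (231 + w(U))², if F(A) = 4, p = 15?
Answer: 58564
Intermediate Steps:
U = 9 (U = 13 - 1*4 = 13 - 4 = 9)
w(R) = 11 (w(R) = 15 - 4 = 11)
(231 + w(U))² = (231 + 11)² = 242² = 58564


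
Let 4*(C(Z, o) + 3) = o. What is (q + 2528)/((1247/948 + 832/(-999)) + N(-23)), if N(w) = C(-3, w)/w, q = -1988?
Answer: 245049705/391627 ≈ 625.72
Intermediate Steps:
C(Z, o) = -3 + o/4
N(w) = (-3 + w/4)/w
(q + 2528)/((1247/948 + 832/(-999)) + N(-23)) = (-1988 + 2528)/((1247/948 + 832/(-999)) + (1/4)*(-12 - 23)/(-23)) = 540/((1247*(1/948) + 832*(-1/999)) + (1/4)*(-1/23)*(-35)) = 540/((1247/948 - 832/999) + 35/92) = 540/(152339/315684 + 35/92) = 540/(1566508/1815183) = 540*(1815183/1566508) = 245049705/391627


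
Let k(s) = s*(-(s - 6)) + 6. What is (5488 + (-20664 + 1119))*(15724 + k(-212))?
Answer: 428541702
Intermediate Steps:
k(s) = 6 + s*(6 - s) (k(s) = s*(-(-6 + s)) + 6 = s*(6 - s) + 6 = 6 + s*(6 - s))
(5488 + (-20664 + 1119))*(15724 + k(-212)) = (5488 + (-20664 + 1119))*(15724 + (6 - 1*(-212)**2 + 6*(-212))) = (5488 - 19545)*(15724 + (6 - 1*44944 - 1272)) = -14057*(15724 + (6 - 44944 - 1272)) = -14057*(15724 - 46210) = -14057*(-30486) = 428541702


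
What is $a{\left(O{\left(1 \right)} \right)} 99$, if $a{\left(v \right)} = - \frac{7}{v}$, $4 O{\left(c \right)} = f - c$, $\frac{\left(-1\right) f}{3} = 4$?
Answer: $\frac{2772}{13} \approx 213.23$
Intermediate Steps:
$f = -12$ ($f = \left(-3\right) 4 = -12$)
$O{\left(c \right)} = -3 - \frac{c}{4}$ ($O{\left(c \right)} = \frac{-12 - c}{4} = -3 - \frac{c}{4}$)
$a{\left(O{\left(1 \right)} \right)} 99 = - \frac{7}{-3 - \frac{1}{4}} \cdot 99 = - \frac{7}{- \frac{13}{4}} \cdot 99 = \left(-7\right) \left(- \frac{4}{13}\right) 99 = \frac{28}{13} \cdot 99 = \frac{2772}{13}$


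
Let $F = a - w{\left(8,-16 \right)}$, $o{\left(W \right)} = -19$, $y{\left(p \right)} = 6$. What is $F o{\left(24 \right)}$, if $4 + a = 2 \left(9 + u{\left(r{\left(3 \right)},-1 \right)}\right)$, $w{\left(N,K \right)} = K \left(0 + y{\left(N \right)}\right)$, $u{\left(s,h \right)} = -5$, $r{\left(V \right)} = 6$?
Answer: $-1900$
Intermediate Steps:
$w{\left(N,K \right)} = 6 K$ ($w{\left(N,K \right)} = K \left(0 + 6\right) = K 6 = 6 K$)
$a = 4$ ($a = -4 + 2 \left(9 - 5\right) = -4 + 2 \cdot 4 = -4 + 8 = 4$)
$F = 100$ ($F = 4 - 6 \left(-16\right) = 4 - -96 = 4 + 96 = 100$)
$F o{\left(24 \right)} = 100 \left(-19\right) = -1900$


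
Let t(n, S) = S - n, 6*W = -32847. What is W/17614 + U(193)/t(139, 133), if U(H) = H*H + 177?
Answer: -659254411/105684 ≈ -6238.0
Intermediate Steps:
W = -10949/2 (W = (⅙)*(-32847) = -10949/2 ≈ -5474.5)
U(H) = 177 + H² (U(H) = H² + 177 = 177 + H²)
W/17614 + U(193)/t(139, 133) = -10949/2/17614 + (177 + 193²)/(133 - 1*139) = -10949/2*1/17614 + (177 + 37249)/(133 - 139) = -10949/35228 + 37426/(-6) = -10949/35228 + 37426*(-⅙) = -10949/35228 - 18713/3 = -659254411/105684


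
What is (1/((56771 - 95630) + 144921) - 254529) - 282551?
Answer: -56963778959/106062 ≈ -5.3708e+5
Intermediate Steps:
(1/((56771 - 95630) + 144921) - 254529) - 282551 = (1/(-38859 + 144921) - 254529) - 282551 = (1/106062 - 254529) - 282551 = -26995854797/106062 - 282551 = -56963778959/106062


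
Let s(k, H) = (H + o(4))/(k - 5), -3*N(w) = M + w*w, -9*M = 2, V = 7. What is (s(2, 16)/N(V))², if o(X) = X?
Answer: 32400/192721 ≈ 0.16812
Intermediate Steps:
M = -2/9 (M = -⅑*2 = -2/9 ≈ -0.22222)
N(w) = 2/27 - w²/3 (N(w) = -(-2/9 + w*w)/3 = -(-2/9 + w²)/3 = 2/27 - w²/3)
s(k, H) = (4 + H)/(-5 + k) (s(k, H) = (H + 4)/(k - 5) = (4 + H)/(-5 + k))
(s(2, 16)/N(V))² = (((4 + 16)/(-5 + 2))/(2/27 - ⅓*7²))² = ((20/(-3))/(2/27 - ⅓*49))² = ((-⅓*20)/(2/27 - 49/3))² = (-20/(3*(-439/27)))² = (-20/3*(-27/439))² = (180/439)² = 32400/192721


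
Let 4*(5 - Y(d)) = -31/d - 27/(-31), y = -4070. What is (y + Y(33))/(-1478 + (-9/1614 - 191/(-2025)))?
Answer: 1510151104125/549047652197 ≈ 2.7505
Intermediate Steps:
Y(d) = 593/124 + 31/(4*d) (Y(d) = 5 - (-31/d - 27/(-31))/4 = 5 - (-31/d - 27*(-1/31))/4 = 5 - (-31/d + 27/31)/4 = 5 - (27/31 - 31/d)/4 = 5 + (-27/124 + 31/(4*d)) = 593/124 + 31/(4*d))
(y + Y(33))/(-1478 + (-9/1614 - 191/(-2025))) = (-4070 + (1/124)*(961 + 593*33)/33)/(-1478 + (-9/1614 - 191/(-2025))) = (-4070 + (1/124)*(1/33)*(961 + 19569))/(-1478 + (-9*1/1614 - 191*(-1/2025))) = (-4070 + (1/124)*(1/33)*20530)/(-1478 + (-3/538 + 191/2025)) = (-4070 + 10265/2046)/(-1478 + 96683/1089450) = -8316955/(2046*(-1610110417/1089450)) = -8316955/2046*(-1089450/1610110417) = 1510151104125/549047652197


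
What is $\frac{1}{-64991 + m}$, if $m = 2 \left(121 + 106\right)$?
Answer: $- \frac{1}{64537} \approx -1.5495 \cdot 10^{-5}$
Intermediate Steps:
$m = 454$ ($m = 2 \cdot 227 = 454$)
$\frac{1}{-64991 + m} = \frac{1}{-64991 + 454} = \frac{1}{-64537} = - \frac{1}{64537}$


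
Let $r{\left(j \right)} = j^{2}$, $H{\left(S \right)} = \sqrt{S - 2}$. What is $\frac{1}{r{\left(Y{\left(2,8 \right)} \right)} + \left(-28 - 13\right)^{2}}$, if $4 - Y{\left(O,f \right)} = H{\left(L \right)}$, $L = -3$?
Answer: $\frac{i}{4 \left(2 \sqrt{5} + 423 i\right)} \approx 0.00059095 + 6.2478 \cdot 10^{-6} i$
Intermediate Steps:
$H{\left(S \right)} = \sqrt{-2 + S}$
$Y{\left(O,f \right)} = 4 - i \sqrt{5}$ ($Y{\left(O,f \right)} = 4 - \sqrt{-2 - 3} = 4 - \sqrt{-5} = 4 - i \sqrt{5}$)
$\frac{1}{r{\left(Y{\left(2,8 \right)} \right)} + \left(-28 - 13\right)^{2}} = \frac{1}{\left(4 - i \sqrt{5}\right)^{2} + \left(-28 - 13\right)^{2}} = \frac{1}{\left(4 - i \sqrt{5}\right)^{2} + \left(-41\right)^{2}} = \frac{1}{\left(4 - i \sqrt{5}\right)^{2} + 1681} = \frac{1}{1681 + \left(4 - i \sqrt{5}\right)^{2}}$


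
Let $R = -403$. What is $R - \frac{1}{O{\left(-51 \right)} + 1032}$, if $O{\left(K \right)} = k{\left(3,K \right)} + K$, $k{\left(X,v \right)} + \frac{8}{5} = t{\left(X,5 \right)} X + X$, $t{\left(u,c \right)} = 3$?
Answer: $- \frac{1997676}{4957} \approx -403.0$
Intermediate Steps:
$k{\left(X,v \right)} = - \frac{8}{5} + 4 X$ ($k{\left(X,v \right)} = - \frac{8}{5} + \left(3 X + X\right) = - \frac{8}{5} + 4 X$)
$O{\left(K \right)} = \frac{52}{5} + K$ ($O{\left(K \right)} = \left(- \frac{8}{5} + 4 \cdot 3\right) + K = \left(- \frac{8}{5} + 12\right) + K = \frac{52}{5} + K$)
$R - \frac{1}{O{\left(-51 \right)} + 1032} = -403 - \frac{1}{\left(\frac{52}{5} - 51\right) + 1032} = -403 - \frac{1}{- \frac{203}{5} + 1032} = -403 - \frac{1}{\frac{4957}{5}} = -403 - \frac{5}{4957} = - \frac{1997676}{4957}$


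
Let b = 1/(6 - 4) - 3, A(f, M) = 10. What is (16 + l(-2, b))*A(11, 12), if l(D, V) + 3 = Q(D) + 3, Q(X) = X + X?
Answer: 120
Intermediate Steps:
b = -5/2 (b = 1/2 - 3 = ½ - 3 = -5/2 ≈ -2.5000)
Q(X) = 2*X
l(D, V) = 2*D (l(D, V) = -3 + (2*D + 3) = -3 + (3 + 2*D) = 2*D)
(16 + l(-2, b))*A(11, 12) = (16 + 2*(-2))*10 = (16 - 4)*10 = 12*10 = 120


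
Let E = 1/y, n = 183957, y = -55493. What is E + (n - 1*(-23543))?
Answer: 11514797499/55493 ≈ 2.0750e+5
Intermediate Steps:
E = -1/55493 (E = 1/(-55493) = -1/55493 ≈ -1.8020e-5)
E + (n - 1*(-23543)) = -1/55493 + (183957 - 1*(-23543)) = -1/55493 + (183957 + 23543) = -1/55493 + 207500 = 11514797499/55493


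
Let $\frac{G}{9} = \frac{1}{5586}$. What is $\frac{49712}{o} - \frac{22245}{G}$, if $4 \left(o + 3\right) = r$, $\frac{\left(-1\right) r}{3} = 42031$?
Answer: $- \frac{1741097885498}{126105} \approx -1.3807 \cdot 10^{7}$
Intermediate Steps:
$r = -126093$ ($r = \left(-3\right) 42031 = -126093$)
$G = \frac{3}{1862}$ ($G = \frac{9}{5586} = 9 \cdot \frac{1}{5586} = \frac{3}{1862} \approx 0.0016112$)
$o = - \frac{126105}{4}$ ($o = -3 + \frac{1}{4} \left(-126093\right) = -3 - \frac{126093}{4} = - \frac{126105}{4} \approx -31526.0$)
$\frac{49712}{o} - \frac{22245}{G} = \frac{49712}{- \frac{126105}{4}} - \frac{22245}{\frac{3}{1862}} = 49712 \left(- \frac{4}{126105}\right) - 13806730 = - \frac{198848}{126105} - 13806730 = - \frac{1741097885498}{126105}$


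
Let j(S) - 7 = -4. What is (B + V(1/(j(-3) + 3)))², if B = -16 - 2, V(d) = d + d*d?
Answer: 410881/1296 ≈ 317.04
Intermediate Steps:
j(S) = 3 (j(S) = 7 - 4 = 3)
V(d) = d + d²
B = -18
(B + V(1/(j(-3) + 3)))² = (-18 + (1 + 1/(3 + 3))/(3 + 3))² = (-18 + (1 + 1/6)/6)² = (-18 + (1 + ⅙)/6)² = (-18 + (⅙)*(7/6))² = (-18 + 7/36)² = (-641/36)² = 410881/1296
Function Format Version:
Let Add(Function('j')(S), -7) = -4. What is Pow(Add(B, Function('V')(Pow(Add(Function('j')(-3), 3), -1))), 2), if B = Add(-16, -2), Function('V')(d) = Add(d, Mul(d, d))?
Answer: Rational(410881, 1296) ≈ 317.04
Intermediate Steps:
Function('j')(S) = 3 (Function('j')(S) = Add(7, -4) = 3)
Function('V')(d) = Add(d, Pow(d, 2))
B = -18
Pow(Add(B, Function('V')(Pow(Add(Function('j')(-3), 3), -1))), 2) = Pow(Add(-18, Mul(Pow(Add(3, 3), -1), Add(1, Pow(Add(3, 3), -1)))), 2) = Pow(Add(-18, Mul(Pow(6, -1), Add(1, Pow(6, -1)))), 2) = Pow(Add(-18, Mul(Rational(1, 6), Add(1, Rational(1, 6)))), 2) = Pow(Add(-18, Mul(Rational(1, 6), Rational(7, 6))), 2) = Pow(Add(-18, Rational(7, 36)), 2) = Pow(Rational(-641, 36), 2) = Rational(410881, 1296)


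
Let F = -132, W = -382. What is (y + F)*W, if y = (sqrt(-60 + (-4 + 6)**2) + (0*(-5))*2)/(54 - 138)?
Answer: 50424 + 191*I*sqrt(14)/21 ≈ 50424.0 + 34.031*I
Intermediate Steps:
y = -I*sqrt(14)/42 (y = (sqrt(-60 + 2**2) + 0*2)/(-84) = (sqrt(-60 + 4) + 0)*(-1/84) = (sqrt(-56) + 0)*(-1/84) = (2*I*sqrt(14) + 0)*(-1/84) = (2*I*sqrt(14))*(-1/84) = -I*sqrt(14)/42 ≈ -0.089087*I)
(y + F)*W = (-I*sqrt(14)/42 - 132)*(-382) = (-132 - I*sqrt(14)/42)*(-382) = 50424 + 191*I*sqrt(14)/21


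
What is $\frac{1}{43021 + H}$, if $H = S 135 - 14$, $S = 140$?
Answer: $\frac{1}{61907} \approx 1.6153 \cdot 10^{-5}$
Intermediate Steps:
$H = 18886$ ($H = 140 \cdot 135 - 14 = 18900 - 14 = 18886$)
$\frac{1}{43021 + H} = \frac{1}{43021 + 18886} = \frac{1}{61907}$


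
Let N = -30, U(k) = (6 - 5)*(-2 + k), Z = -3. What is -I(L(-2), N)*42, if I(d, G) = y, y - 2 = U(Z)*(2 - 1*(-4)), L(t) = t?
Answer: 1176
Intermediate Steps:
U(k) = -2 + k (U(k) = 1*(-2 + k) = -2 + k)
y = -28 (y = 2 + (-2 - 3)*(2 - 1*(-4)) = 2 - 5*(2 + 4) = 2 - 5*6 = 2 - 30 = -28)
I(d, G) = -28
-I(L(-2), N)*42 = -1*(-28)*42 = 28*42 = 1176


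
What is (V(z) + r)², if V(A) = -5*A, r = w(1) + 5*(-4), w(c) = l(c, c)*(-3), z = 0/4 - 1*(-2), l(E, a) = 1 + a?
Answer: 1296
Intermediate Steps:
z = 2 (z = 0*(¼) + 2 = 0 + 2 = 2)
w(c) = -3 - 3*c (w(c) = (1 + c)*(-3) = -3 - 3*c)
r = -26 (r = (-3 - 3*1) + 5*(-4) = (-3 - 3) - 20 = -6 - 20 = -26)
(V(z) + r)² = (-5*2 - 26)² = (-10 - 26)² = (-36)² = 1296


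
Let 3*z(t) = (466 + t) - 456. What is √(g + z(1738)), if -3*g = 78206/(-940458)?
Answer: √128842651170485/470229 ≈ 24.139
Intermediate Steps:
z(t) = 10/3 + t/3 (z(t) = ((466 + t) - 456)/3 = (10 + t)/3 = 10/3 + t/3)
g = 39103/1410687 (g = -78206/(3*(-940458)) = -78206*(-1)/(3*940458) = -⅓*(-39103/470229) = 39103/1410687 ≈ 0.027719)
√(g + z(1738)) = √(39103/1410687 + (10/3 + (⅓)*1738)) = √(39103/1410687 + (10/3 + 1738/3)) = √(39103/1410687 + 1748/3) = √(821999395/1410687) = √128842651170485/470229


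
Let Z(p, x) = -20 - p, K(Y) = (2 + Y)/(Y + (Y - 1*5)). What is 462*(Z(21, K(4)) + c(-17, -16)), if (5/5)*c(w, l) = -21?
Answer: -28644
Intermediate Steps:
K(Y) = (2 + Y)/(-5 + 2*Y) (K(Y) = (2 + Y)/(Y + (Y - 5)) = (2 + Y)/(Y + (-5 + Y)) = (2 + Y)/(-5 + 2*Y))
c(w, l) = -21
462*(Z(21, K(4)) + c(-17, -16)) = 462*((-20 - 1*21) - 21) = 462*((-20 - 21) - 21) = 462*(-41 - 21) = 462*(-62) = -28644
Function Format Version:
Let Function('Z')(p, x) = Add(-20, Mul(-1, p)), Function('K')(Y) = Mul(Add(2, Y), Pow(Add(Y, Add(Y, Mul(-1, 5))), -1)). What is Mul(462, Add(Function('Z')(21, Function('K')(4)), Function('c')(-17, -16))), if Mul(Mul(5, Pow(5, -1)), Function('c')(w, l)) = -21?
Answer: -28644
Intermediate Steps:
Function('K')(Y) = Mul(Pow(Add(-5, Mul(2, Y)), -1), Add(2, Y)) (Function('K')(Y) = Mul(Add(2, Y), Pow(Add(Y, Add(Y, -5)), -1)) = Mul(Add(2, Y), Pow(Add(Y, Add(-5, Y)), -1)) = Mul(Add(2, Y), Pow(Add(-5, Mul(2, Y)), -1)) = Mul(Pow(Add(-5, Mul(2, Y)), -1), Add(2, Y)))
Function('c')(w, l) = -21
Mul(462, Add(Function('Z')(21, Function('K')(4)), Function('c')(-17, -16))) = Mul(462, Add(Add(-20, Mul(-1, 21)), -21)) = Mul(462, Add(Add(-20, -21), -21)) = Mul(462, Add(-41, -21)) = Mul(462, -62) = -28644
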